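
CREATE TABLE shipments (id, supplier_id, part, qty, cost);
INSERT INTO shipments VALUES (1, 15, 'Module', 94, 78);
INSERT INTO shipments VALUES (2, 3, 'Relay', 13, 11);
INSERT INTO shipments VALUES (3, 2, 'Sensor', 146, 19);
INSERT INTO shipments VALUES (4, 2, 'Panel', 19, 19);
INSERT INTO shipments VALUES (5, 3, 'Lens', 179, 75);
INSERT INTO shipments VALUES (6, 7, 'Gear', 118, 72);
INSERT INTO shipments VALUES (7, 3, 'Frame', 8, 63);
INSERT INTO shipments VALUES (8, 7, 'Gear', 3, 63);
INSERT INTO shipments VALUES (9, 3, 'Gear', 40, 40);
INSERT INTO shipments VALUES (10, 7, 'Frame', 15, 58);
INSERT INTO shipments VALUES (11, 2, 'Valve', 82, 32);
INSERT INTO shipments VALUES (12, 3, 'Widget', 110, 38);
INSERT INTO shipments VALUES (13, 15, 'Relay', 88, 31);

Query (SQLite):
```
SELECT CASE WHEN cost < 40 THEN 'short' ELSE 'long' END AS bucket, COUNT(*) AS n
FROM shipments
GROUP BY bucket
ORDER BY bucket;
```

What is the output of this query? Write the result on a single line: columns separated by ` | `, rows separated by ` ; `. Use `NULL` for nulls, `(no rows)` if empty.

Bucket rows by cost < 40 → 'short' else 'long'; count each bucket.

long | 7 ; short | 6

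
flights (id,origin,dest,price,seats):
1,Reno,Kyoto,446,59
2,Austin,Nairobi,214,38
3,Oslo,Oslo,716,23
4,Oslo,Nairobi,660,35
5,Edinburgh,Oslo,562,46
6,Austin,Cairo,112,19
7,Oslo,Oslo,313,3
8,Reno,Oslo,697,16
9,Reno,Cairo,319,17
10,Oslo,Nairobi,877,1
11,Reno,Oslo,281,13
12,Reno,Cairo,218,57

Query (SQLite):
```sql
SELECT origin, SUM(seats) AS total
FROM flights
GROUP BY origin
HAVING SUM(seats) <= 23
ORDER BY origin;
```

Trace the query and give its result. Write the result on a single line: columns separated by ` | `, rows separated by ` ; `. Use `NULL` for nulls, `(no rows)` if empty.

Partition flights by origin; compute SUM(seats) within each group.
HAVING: keep groups where SUM(seats) <= 23.
  Austin: ids {2, 6} → SUM(seats)=57
  Edinburgh: ids {5} → SUM(seats)=46
  Oslo: ids {3, 4, 7, 10} → SUM(seats)=62
  Reno: ids {1, 8, 9, 11, 12} → SUM(seats)=162

(no rows)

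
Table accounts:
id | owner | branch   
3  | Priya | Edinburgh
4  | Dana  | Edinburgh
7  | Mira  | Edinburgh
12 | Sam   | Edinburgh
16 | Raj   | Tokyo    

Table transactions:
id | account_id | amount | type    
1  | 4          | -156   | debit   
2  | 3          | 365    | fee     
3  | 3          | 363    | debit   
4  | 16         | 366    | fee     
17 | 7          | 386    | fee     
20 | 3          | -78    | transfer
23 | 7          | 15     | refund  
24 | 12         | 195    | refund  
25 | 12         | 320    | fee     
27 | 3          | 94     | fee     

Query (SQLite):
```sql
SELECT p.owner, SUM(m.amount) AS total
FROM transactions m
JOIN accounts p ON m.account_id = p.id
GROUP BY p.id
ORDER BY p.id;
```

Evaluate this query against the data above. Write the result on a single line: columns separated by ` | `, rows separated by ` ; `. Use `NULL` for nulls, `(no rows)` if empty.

Priya | 744 ; Dana | -156 ; Mira | 401 ; Sam | 515 ; Raj | 366

Join each transactions row to its accounts via account_id.
Group joined rows by accounts.id; compute SUM(m.amount) per group.
  3: ids {2, 3, 20, 27} → SUM(m.amount)=744
  4: ids {1} → SUM(m.amount)=-156
  7: ids {17, 23} → SUM(m.amount)=401
  12: ids {24, 25} → SUM(m.amount)=515
  16: ids {4} → SUM(m.amount)=366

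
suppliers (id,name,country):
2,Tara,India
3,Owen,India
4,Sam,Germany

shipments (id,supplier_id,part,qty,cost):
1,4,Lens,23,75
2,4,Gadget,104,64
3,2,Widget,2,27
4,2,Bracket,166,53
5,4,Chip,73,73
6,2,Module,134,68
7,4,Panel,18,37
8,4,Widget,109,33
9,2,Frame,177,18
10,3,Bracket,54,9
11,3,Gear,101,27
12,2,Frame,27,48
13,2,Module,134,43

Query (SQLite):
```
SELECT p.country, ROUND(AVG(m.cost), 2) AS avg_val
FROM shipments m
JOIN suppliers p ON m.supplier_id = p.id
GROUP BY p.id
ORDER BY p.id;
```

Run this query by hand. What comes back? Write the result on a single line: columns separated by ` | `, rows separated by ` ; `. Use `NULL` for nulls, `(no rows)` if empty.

India | 42.83 ; India | 18 ; Germany | 56.4

Join each shipments row to its suppliers via supplier_id.
Group joined rows by suppliers.id; compute ROUND(AVG(m.cost), 2) per group.
  2: ids {3, 4, 6, 9, 12, 13} → ROUND(AVG(m.cost), 2)=42.83
  3: ids {10, 11} → ROUND(AVG(m.cost), 2)=18
  4: ids {1, 2, 5, 7, 8} → ROUND(AVG(m.cost), 2)=56.4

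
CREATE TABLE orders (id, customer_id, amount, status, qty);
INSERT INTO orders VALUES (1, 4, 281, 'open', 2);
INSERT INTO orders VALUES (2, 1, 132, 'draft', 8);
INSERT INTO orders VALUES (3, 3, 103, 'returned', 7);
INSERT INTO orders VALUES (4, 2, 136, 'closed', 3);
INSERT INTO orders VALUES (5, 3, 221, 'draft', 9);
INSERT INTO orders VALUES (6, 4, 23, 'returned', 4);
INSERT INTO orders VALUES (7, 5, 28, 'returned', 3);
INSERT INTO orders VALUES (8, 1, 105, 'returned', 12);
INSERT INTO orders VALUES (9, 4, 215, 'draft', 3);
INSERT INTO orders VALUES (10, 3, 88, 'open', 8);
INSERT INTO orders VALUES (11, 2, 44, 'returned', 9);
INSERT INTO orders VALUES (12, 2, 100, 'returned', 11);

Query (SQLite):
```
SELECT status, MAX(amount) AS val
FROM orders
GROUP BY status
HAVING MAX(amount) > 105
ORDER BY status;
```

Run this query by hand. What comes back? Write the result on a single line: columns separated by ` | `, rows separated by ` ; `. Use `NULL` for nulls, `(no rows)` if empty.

closed | 136 ; draft | 221 ; open | 281

Partition orders by status; compute MAX(amount) within each group.
HAVING: keep groups where MAX(amount) > 105.
  closed: ids {4} → MAX(amount)=136
  draft: ids {2, 5, 9} → MAX(amount)=221
  open: ids {1, 10} → MAX(amount)=281
  returned: ids {3, 6, 7, 8, 11, 12} → MAX(amount)=105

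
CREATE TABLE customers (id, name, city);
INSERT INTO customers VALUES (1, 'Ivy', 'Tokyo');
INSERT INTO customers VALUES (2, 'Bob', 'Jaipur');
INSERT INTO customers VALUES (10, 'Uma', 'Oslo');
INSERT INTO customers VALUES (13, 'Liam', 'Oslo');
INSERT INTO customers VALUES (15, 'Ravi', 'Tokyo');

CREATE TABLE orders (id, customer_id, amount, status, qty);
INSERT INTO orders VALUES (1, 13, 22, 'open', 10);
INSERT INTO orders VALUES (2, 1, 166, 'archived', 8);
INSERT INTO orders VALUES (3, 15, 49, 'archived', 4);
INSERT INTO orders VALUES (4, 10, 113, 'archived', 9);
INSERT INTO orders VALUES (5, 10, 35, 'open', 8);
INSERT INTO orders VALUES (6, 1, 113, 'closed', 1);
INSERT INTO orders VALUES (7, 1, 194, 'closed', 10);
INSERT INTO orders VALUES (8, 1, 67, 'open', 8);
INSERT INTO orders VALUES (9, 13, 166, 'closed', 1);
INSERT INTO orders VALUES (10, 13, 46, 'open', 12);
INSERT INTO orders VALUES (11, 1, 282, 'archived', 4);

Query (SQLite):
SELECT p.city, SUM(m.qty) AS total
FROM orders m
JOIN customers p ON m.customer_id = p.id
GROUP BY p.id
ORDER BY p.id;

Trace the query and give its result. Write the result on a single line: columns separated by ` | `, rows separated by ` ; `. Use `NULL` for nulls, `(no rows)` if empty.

Join each orders row to its customers via customer_id.
Group joined rows by customers.id; compute SUM(m.qty) per group.
  1: ids {2, 6, 7, 8, 11} → SUM(m.qty)=31
  10: ids {4, 5} → SUM(m.qty)=17
  13: ids {1, 9, 10} → SUM(m.qty)=23
  15: ids {3} → SUM(m.qty)=4

Tokyo | 31 ; Oslo | 17 ; Oslo | 23 ; Tokyo | 4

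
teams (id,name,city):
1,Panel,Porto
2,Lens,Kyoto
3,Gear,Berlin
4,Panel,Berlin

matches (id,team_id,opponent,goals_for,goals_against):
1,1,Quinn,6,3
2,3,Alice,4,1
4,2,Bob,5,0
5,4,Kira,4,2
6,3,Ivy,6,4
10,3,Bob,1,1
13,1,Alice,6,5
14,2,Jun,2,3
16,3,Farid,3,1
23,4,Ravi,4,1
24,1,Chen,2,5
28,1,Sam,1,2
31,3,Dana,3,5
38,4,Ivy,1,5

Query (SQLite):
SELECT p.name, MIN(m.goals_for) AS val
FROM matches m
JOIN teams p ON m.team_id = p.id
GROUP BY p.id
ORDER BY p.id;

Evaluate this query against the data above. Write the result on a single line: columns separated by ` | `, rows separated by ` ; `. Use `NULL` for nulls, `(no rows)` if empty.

Panel | 1 ; Lens | 2 ; Gear | 1 ; Panel | 1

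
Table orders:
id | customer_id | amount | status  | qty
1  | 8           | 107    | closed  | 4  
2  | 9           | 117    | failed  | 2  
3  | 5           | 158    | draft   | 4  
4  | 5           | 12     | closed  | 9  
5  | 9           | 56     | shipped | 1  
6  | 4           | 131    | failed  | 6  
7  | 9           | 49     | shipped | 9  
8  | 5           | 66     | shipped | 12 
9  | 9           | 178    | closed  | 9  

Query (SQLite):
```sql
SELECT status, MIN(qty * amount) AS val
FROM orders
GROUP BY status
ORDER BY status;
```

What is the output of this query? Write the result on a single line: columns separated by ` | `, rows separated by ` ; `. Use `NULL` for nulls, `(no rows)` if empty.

closed | 108 ; draft | 632 ; failed | 234 ; shipped | 56

For each row compute qty * amount.
Group by status; take MIN of the expression per group.
  closed: ids {1, 4, 9} → MIN(qty * amount)=108
  draft: ids {3} → MIN(qty * amount)=632
  failed: ids {2, 6} → MIN(qty * amount)=234
  shipped: ids {5, 7, 8} → MIN(qty * amount)=56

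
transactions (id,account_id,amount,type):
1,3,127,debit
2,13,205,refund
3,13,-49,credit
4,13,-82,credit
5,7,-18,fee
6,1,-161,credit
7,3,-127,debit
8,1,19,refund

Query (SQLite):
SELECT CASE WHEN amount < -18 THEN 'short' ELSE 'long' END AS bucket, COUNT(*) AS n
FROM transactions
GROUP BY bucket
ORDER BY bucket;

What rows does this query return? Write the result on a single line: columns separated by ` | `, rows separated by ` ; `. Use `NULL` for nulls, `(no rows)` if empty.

Bucket rows by amount < -18 → 'short' else 'long'; count each bucket.

long | 4 ; short | 4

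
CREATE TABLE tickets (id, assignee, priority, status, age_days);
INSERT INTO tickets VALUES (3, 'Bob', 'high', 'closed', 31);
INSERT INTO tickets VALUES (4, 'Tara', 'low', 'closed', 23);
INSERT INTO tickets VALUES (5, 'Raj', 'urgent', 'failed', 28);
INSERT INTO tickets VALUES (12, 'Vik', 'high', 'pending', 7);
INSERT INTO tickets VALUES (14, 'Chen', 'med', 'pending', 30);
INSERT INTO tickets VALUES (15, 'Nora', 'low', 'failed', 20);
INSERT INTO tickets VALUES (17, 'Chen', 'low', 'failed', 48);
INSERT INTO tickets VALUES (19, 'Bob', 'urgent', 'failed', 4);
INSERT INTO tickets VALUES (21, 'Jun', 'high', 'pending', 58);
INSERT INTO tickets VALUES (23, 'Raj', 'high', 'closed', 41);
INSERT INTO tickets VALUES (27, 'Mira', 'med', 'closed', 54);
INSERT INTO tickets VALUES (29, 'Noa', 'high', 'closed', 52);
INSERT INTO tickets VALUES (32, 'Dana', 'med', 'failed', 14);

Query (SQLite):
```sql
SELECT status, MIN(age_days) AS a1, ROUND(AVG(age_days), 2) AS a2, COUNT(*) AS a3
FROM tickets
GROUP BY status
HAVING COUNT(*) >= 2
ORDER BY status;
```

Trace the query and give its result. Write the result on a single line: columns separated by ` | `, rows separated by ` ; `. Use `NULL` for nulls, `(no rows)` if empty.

Group tickets by status.
Per group compute: MIN(age_days), ROUND(AVG(age_days), 2), COUNT(*).
HAVING: drop groups with fewer than 2 rows.
  closed: ids {3, 4, 23, 27, 29} → MIN(age_days)=23, ROUND(AVG(age_days), 2)=40.2, COUNT(*)=5
  failed: ids {5, 15, 17, 19, 32} → MIN(age_days)=4, ROUND(AVG(age_days), 2)=22.8, COUNT(*)=5
  pending: ids {12, 14, 21} → MIN(age_days)=7, ROUND(AVG(age_days), 2)=31.67, COUNT(*)=3

closed | 23 | 40.2 | 5 ; failed | 4 | 22.8 | 5 ; pending | 7 | 31.67 | 3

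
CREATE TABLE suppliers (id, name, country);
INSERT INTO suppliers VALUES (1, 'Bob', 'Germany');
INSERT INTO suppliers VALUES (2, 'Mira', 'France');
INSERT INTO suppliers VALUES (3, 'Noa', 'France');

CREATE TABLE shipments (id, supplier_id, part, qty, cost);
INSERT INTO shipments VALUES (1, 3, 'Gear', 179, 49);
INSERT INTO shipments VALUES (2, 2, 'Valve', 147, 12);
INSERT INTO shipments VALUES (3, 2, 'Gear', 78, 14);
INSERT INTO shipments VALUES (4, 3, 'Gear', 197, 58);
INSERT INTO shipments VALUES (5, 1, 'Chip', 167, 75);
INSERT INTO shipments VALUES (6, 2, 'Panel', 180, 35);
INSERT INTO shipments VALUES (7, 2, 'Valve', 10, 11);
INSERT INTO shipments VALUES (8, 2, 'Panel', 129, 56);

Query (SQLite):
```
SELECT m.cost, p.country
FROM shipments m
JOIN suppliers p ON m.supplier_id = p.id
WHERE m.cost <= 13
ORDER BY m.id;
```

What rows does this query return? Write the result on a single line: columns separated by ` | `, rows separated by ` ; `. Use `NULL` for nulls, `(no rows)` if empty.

Each shipments row matches the suppliers row where supplier_id = suppliers.id.
Then keep rows with m.cost <= 13.

12 | France ; 11 | France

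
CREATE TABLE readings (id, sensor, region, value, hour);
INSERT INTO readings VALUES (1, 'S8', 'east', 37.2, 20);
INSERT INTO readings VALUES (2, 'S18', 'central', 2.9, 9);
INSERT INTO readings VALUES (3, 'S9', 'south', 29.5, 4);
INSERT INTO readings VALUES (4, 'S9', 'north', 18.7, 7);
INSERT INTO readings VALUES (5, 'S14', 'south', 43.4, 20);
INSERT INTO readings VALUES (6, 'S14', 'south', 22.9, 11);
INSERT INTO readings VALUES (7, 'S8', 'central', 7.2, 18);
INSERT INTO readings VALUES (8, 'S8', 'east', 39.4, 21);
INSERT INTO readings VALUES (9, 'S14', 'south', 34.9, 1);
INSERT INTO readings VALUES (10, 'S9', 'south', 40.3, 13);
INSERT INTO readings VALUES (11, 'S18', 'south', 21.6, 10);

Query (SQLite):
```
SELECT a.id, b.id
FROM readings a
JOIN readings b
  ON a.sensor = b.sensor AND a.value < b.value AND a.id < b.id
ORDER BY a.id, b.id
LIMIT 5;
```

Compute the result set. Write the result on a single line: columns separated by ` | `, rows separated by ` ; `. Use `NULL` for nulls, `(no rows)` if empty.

Pairs (a,b) with same sensor, a.value < b.value, a.id < b.id.
sensor groups: S14:{5,6,9} S18:{2,11} S8:{1,7,8} S9:{3,4,10}
Ordered by (a.id, b.id); first 5.

1 | 8 ; 2 | 11 ; 3 | 10 ; 4 | 10 ; 6 | 9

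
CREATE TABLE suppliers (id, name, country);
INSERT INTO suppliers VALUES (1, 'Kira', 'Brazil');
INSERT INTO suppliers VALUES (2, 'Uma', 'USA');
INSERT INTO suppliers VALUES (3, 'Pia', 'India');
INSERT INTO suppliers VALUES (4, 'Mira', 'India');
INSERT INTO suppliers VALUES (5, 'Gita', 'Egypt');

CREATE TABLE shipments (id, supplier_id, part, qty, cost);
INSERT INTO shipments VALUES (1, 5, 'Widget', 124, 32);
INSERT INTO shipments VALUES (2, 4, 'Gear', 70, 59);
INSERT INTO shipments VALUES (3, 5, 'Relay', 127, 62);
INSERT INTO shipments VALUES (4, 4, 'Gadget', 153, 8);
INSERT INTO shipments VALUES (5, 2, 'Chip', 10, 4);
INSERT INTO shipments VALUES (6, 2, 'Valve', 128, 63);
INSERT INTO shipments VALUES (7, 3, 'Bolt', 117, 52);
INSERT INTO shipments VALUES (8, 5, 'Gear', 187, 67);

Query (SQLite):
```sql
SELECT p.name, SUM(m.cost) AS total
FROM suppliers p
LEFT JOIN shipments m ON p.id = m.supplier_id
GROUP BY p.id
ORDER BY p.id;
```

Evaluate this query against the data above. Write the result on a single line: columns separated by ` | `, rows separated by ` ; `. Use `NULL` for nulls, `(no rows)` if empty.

Kira | NULL ; Uma | 67 ; Pia | 52 ; Mira | 67 ; Gita | 161

LEFT JOIN keeps every suppliers row; unmatched ones get NULL for shipments columns.
Group by suppliers.id and compute SUM(m.cost). SUM over an all-NULL group is NULL.
  1: ids {—} → SUM(m.cost)=NULL
  2: ids {5, 6} → SUM(m.cost)=67
  3: ids {7} → SUM(m.cost)=52
  4: ids {2, 4} → SUM(m.cost)=67
  5: ids {1, 3, 8} → SUM(m.cost)=161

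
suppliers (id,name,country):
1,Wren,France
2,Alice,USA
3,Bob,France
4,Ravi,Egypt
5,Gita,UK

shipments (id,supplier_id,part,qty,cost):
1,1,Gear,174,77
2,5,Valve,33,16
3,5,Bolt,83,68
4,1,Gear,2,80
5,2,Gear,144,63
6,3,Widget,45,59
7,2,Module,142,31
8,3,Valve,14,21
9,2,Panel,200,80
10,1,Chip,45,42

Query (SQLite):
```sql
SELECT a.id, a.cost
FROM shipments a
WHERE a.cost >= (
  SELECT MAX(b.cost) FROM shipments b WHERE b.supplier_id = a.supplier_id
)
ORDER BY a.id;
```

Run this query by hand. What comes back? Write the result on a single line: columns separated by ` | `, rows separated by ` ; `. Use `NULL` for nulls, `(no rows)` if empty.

3 | 68 ; 4 | 80 ; 6 | 59 ; 9 | 80

For each shipments row a, compute MAX(cost) over rows sharing a.supplier_id.
Keep row a if a.cost >= that per-group MAX.
  supplier_id=1: MAX(cost) = 80
  supplier_id=2: MAX(cost) = 80
  supplier_id=3: MAX(cost) = 59
  supplier_id=5: MAX(cost) = 68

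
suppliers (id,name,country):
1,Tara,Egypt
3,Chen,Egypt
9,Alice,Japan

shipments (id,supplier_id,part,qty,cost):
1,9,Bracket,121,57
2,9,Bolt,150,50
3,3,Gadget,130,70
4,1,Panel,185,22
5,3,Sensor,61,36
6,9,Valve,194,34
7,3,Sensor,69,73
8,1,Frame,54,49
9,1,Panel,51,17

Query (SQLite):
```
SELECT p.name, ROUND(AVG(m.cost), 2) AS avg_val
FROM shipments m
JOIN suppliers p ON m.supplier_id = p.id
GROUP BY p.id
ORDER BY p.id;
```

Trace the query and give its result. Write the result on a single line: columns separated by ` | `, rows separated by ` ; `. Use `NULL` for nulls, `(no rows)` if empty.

Tara | 29.33 ; Chen | 59.67 ; Alice | 47

Join each shipments row to its suppliers via supplier_id.
Group joined rows by suppliers.id; compute ROUND(AVG(m.cost), 2) per group.
  1: ids {4, 8, 9} → ROUND(AVG(m.cost), 2)=29.33
  3: ids {3, 5, 7} → ROUND(AVG(m.cost), 2)=59.67
  9: ids {1, 2, 6} → ROUND(AVG(m.cost), 2)=47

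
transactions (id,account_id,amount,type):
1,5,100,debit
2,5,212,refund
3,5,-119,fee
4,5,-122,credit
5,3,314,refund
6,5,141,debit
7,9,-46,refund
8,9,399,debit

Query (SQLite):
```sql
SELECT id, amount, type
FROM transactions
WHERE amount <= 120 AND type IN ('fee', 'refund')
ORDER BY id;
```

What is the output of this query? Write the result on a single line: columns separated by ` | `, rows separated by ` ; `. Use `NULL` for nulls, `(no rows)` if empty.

3 | -119 | fee ; 7 | -46 | refund

amount <= 120: ids {1, 3, 4, 7}
type IN ('fee', 'refund'): ids {2, 3, 5, 7}
Combine with AND.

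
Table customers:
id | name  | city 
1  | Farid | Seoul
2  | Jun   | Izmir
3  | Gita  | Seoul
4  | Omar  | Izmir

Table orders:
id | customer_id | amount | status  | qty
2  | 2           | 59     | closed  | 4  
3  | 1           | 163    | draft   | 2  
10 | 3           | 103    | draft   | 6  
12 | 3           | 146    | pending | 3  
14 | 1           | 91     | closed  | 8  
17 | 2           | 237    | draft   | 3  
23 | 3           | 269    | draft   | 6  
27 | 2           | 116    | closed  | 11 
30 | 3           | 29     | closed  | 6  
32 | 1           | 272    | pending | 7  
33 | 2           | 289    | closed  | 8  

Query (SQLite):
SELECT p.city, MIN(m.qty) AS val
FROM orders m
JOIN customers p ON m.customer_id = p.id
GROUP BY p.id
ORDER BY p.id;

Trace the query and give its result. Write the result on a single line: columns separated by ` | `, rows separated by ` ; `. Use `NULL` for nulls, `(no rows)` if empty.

Seoul | 2 ; Izmir | 3 ; Seoul | 3

Join each orders row to its customers via customer_id.
Group joined rows by customers.id; compute MIN(m.qty) per group.
  1: ids {3, 14, 32} → MIN(m.qty)=2
  2: ids {2, 17, 27, 33} → MIN(m.qty)=3
  3: ids {10, 12, 23, 30} → MIN(m.qty)=3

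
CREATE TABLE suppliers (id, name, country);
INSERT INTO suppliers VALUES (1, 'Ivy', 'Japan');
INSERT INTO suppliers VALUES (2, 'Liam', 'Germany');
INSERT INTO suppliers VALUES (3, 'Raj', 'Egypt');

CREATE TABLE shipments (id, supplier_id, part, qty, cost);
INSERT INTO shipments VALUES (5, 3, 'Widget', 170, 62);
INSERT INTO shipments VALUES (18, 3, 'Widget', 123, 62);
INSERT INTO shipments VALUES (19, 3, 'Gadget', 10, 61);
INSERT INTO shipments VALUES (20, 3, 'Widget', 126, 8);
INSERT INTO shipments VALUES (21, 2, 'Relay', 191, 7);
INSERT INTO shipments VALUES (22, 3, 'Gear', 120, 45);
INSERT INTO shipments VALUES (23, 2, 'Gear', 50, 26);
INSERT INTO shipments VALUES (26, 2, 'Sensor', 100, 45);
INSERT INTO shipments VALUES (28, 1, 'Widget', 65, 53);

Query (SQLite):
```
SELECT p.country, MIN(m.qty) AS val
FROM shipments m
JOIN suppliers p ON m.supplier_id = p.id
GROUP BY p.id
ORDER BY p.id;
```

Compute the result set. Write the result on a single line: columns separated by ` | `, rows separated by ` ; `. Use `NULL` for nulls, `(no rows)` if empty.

Japan | 65 ; Germany | 50 ; Egypt | 10

Join each shipments row to its suppliers via supplier_id.
Group joined rows by suppliers.id; compute MIN(m.qty) per group.
  1: ids {28} → MIN(m.qty)=65
  2: ids {21, 23, 26} → MIN(m.qty)=50
  3: ids {5, 18, 19, 20, 22} → MIN(m.qty)=10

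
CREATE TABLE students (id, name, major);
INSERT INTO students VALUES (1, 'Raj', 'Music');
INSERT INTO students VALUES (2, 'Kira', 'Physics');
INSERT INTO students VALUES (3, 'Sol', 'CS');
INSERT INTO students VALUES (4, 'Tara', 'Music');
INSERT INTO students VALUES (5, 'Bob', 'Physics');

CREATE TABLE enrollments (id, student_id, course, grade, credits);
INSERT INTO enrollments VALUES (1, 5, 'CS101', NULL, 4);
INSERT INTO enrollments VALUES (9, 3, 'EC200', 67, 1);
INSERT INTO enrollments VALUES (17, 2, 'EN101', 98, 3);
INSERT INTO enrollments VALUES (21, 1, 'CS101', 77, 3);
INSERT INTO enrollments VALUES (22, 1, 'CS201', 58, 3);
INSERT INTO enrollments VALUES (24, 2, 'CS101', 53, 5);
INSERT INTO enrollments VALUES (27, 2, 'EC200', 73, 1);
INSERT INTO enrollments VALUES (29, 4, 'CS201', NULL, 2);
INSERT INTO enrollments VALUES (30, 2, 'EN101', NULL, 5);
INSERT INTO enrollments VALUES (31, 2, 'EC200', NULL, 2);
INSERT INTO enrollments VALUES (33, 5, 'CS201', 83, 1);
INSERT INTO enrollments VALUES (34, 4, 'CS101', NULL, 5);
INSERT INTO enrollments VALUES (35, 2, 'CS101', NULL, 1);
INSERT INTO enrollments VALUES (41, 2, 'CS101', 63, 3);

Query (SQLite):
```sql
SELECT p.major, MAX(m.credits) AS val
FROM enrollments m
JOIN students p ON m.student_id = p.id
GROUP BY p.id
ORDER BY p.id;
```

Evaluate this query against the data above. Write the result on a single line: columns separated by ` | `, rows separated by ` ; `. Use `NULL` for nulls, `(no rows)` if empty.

Join each enrollments row to its students via student_id.
Group joined rows by students.id; compute MAX(m.credits) per group.
  1: ids {21, 22} → MAX(m.credits)=3
  2: ids {17, 24, 27, 30, 31, 35, 41} → MAX(m.credits)=5
  3: ids {9} → MAX(m.credits)=1
  4: ids {29, 34} → MAX(m.credits)=5
  5: ids {1, 33} → MAX(m.credits)=4

Music | 3 ; Physics | 5 ; CS | 1 ; Music | 5 ; Physics | 4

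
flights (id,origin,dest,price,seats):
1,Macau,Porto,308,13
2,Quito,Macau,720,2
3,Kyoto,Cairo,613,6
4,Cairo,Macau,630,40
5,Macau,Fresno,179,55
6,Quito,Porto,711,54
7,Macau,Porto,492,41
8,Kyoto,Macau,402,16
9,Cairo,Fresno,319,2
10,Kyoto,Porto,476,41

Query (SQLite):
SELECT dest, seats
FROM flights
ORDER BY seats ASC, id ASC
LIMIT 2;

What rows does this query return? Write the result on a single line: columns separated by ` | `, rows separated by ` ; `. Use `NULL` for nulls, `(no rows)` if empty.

Sort by seats asc, tiebreak id asc: (2, id=2), (2, id=9), (6, id=3), (13, id=1), (16, id=8) …. Take first 2.

Macau | 2 ; Fresno | 2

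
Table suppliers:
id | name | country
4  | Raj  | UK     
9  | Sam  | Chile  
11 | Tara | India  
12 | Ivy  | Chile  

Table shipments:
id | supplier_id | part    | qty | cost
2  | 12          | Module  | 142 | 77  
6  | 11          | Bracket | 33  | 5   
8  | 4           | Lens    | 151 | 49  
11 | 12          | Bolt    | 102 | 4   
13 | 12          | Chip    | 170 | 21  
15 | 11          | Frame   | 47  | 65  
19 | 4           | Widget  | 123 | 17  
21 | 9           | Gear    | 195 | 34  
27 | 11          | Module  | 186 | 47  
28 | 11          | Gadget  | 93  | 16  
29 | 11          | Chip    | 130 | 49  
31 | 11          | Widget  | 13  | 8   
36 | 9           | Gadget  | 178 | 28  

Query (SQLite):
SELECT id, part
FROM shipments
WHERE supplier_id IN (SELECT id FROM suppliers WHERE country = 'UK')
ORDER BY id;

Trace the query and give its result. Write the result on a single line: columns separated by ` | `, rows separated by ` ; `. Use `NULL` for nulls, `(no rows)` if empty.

8 | Lens ; 19 | Widget

Inner query: suppliers.id where country = 'UK'.
Outer: keep shipments rows whose supplier_id is in that set.
Inner query → {4}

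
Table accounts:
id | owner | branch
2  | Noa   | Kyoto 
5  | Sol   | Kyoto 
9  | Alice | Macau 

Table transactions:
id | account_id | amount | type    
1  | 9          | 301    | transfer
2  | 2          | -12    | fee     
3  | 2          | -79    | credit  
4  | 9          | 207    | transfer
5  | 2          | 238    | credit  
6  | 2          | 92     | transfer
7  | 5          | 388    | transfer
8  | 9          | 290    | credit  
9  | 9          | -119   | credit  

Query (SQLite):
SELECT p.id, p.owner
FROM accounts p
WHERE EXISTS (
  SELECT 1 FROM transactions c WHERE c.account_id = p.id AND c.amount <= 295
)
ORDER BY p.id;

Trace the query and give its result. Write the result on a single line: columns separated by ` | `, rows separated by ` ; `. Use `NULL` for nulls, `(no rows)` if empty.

For each accounts row, check whether any transactions with matching account_id has amount <= 295.
Keep rows where that is true.

2 | Noa ; 9 | Alice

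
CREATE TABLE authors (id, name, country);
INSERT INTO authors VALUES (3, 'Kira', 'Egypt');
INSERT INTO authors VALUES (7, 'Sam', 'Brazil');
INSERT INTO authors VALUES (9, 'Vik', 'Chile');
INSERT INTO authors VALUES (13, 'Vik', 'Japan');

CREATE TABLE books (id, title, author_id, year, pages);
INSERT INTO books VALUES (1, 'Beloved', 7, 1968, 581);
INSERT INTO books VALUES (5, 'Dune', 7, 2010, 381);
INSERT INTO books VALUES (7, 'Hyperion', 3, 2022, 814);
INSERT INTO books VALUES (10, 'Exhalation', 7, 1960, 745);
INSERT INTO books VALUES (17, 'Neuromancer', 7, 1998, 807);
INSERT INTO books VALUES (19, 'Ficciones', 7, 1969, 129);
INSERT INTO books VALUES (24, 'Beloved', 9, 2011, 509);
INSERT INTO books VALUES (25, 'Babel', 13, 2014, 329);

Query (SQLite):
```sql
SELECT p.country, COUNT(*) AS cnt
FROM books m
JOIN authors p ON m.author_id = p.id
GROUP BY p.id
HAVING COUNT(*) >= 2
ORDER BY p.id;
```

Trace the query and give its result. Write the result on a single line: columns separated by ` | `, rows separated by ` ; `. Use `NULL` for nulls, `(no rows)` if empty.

Brazil | 5

Join each books row to its authors via author_id.
Group joined rows by authors.id; compute COUNT(*) per group.
HAVING: keep groups with count ≥ 2.
  3: ids {7} → COUNT(*)=1
  7: ids {1, 5, 10, 17, 19} → COUNT(*)=5
  9: ids {24} → COUNT(*)=1
  13: ids {25} → COUNT(*)=1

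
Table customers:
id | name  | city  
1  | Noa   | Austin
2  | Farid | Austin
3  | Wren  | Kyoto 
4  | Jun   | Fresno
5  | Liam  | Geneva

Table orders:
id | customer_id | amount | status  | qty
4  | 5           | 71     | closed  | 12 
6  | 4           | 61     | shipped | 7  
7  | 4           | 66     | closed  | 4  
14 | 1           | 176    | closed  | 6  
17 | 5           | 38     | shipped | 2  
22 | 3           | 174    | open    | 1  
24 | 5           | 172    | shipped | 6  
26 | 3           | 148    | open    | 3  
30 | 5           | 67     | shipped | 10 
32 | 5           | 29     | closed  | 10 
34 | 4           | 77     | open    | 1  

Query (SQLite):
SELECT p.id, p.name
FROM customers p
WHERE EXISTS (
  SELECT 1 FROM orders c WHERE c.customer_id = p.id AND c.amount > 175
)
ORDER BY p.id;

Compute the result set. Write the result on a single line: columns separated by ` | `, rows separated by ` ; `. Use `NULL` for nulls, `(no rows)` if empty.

1 | Noa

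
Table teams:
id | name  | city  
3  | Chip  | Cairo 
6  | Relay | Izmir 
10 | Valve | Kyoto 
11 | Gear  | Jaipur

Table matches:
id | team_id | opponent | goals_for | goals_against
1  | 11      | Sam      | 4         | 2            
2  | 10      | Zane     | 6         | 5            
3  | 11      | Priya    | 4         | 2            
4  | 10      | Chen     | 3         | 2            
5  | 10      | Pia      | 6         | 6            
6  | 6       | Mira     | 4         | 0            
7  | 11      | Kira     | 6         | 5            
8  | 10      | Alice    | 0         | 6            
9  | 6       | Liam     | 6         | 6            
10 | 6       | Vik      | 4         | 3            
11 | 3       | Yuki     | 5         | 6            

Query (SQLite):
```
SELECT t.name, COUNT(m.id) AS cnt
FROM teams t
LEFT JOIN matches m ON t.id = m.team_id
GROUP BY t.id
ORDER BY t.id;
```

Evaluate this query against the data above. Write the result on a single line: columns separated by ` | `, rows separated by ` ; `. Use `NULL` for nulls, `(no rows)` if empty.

Chip | 1 ; Relay | 3 ; Valve | 4 ; Gear | 3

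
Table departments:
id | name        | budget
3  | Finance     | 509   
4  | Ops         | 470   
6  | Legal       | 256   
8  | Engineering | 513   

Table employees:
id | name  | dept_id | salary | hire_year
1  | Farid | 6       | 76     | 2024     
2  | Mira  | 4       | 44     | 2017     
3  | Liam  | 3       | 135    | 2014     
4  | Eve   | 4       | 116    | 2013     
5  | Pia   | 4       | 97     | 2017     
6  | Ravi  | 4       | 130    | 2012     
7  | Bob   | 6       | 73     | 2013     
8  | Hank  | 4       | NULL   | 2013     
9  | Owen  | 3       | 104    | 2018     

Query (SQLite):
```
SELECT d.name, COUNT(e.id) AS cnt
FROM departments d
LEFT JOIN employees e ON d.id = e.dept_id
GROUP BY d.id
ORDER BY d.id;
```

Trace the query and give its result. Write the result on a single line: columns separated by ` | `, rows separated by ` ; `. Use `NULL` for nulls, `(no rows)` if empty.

Finance | 2 ; Ops | 5 ; Legal | 2 ; Engineering | 0

LEFT JOIN keeps every departments row; unmatched ones get NULL for employees columns.
Group by departments.id and compute COUNT(e.id). COUNT(col) of an all-NULL group is 0.
  3: ids {3, 9} → COUNT(e.id)=2
  4: ids {2, 4, 5, 6, 8} → COUNT(e.id)=5
  6: ids {1, 7} → COUNT(e.id)=2
  8: ids {—} → COUNT(e.id)=0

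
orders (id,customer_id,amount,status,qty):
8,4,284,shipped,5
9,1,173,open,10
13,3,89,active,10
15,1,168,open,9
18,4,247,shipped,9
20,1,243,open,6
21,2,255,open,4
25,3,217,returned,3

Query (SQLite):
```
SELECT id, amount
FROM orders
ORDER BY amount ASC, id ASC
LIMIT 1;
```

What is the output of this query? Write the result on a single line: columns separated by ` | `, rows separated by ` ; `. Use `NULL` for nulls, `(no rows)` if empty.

Sort by amount asc, tiebreak id asc: (89, id=13), (168, id=15), (173, id=9), (217, id=25) …. Take first 1.

13 | 89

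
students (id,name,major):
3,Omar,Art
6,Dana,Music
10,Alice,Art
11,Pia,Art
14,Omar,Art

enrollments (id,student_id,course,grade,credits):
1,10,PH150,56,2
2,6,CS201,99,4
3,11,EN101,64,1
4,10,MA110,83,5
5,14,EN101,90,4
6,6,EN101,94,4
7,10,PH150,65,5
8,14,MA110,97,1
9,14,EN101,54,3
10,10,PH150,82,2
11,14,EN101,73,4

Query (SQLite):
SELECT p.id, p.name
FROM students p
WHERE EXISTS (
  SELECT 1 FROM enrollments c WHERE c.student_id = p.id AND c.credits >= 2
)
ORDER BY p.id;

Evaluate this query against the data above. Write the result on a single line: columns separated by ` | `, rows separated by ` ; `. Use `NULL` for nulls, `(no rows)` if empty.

6 | Dana ; 10 | Alice ; 14 | Omar

For each students row, check whether any enrollments with matching student_id has credits >= 2.
Keep rows where that is true.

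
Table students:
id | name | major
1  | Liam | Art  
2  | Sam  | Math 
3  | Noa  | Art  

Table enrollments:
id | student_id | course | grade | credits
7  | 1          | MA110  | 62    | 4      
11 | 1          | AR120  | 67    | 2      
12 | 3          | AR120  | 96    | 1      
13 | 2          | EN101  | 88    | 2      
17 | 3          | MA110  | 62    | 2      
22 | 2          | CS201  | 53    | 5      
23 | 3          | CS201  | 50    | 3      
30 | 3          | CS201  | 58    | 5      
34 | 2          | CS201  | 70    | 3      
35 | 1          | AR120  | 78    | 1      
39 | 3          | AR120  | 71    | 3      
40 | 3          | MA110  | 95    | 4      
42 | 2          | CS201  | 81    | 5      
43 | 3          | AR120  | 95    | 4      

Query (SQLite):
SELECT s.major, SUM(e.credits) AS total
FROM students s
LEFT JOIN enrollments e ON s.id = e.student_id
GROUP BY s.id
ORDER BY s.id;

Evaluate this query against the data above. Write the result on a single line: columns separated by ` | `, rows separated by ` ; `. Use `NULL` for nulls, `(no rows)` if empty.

Art | 7 ; Math | 15 ; Art | 22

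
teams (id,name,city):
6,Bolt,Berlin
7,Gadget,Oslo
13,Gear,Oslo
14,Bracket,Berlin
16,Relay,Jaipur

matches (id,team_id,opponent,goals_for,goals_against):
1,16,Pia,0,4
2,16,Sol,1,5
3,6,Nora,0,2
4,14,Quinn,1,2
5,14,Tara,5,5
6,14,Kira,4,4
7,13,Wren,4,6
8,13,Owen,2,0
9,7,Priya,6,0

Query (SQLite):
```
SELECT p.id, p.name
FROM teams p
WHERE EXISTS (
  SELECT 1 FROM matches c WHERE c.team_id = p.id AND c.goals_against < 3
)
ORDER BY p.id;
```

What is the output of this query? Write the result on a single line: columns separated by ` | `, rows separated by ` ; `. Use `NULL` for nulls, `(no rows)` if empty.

6 | Bolt ; 7 | Gadget ; 13 | Gear ; 14 | Bracket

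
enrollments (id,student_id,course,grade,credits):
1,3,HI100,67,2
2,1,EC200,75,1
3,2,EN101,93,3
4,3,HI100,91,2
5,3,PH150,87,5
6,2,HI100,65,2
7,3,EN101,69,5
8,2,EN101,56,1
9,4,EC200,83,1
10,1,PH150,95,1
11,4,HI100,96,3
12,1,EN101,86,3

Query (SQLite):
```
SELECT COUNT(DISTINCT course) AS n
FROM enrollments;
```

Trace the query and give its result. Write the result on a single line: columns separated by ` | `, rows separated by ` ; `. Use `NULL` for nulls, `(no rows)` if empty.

4

Count distinct non-NULL course values.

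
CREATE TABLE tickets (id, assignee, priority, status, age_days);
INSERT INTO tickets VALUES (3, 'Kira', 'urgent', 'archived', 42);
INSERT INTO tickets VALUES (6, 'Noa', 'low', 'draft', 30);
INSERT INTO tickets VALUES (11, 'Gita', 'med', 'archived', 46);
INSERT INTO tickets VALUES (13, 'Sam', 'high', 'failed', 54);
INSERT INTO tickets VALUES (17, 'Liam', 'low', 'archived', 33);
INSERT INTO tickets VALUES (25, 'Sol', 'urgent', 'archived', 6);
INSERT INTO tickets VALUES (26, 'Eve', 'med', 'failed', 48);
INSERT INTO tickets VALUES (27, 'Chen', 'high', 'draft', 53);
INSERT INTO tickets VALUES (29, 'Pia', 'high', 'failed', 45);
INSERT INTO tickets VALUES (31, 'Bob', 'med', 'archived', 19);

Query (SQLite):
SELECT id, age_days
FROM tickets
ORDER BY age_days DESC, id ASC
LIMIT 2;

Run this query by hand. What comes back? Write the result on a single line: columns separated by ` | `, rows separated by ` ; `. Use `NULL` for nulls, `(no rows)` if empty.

Sort by age_days desc, tiebreak id asc: (54, id=13), (53, id=27), (48, id=26), (46, id=11), (45, id=29) …. Take first 2.

13 | 54 ; 27 | 53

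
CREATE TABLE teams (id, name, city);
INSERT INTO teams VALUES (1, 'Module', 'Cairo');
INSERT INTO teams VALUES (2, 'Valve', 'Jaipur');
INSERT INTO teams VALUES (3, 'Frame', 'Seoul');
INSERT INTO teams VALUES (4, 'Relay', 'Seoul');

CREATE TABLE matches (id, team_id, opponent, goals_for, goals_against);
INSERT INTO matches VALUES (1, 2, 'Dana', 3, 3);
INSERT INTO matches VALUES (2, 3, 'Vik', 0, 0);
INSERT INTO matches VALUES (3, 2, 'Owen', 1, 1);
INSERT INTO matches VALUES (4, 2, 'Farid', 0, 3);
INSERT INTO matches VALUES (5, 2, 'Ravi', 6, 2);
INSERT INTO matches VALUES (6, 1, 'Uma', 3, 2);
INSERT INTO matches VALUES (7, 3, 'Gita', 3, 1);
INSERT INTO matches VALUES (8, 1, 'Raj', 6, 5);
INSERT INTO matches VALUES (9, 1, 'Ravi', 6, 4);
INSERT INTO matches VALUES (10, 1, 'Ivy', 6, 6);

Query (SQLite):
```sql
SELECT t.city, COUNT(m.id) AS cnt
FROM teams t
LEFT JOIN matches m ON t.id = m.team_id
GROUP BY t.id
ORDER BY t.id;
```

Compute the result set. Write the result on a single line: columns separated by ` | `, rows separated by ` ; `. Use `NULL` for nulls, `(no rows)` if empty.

LEFT JOIN keeps every teams row; unmatched ones get NULL for matches columns.
Group by teams.id and compute COUNT(m.id). COUNT(col) of an all-NULL group is 0.
  1: ids {6, 8, 9, 10} → COUNT(m.id)=4
  2: ids {1, 3, 4, 5} → COUNT(m.id)=4
  3: ids {2, 7} → COUNT(m.id)=2
  4: ids {—} → COUNT(m.id)=0

Cairo | 4 ; Jaipur | 4 ; Seoul | 2 ; Seoul | 0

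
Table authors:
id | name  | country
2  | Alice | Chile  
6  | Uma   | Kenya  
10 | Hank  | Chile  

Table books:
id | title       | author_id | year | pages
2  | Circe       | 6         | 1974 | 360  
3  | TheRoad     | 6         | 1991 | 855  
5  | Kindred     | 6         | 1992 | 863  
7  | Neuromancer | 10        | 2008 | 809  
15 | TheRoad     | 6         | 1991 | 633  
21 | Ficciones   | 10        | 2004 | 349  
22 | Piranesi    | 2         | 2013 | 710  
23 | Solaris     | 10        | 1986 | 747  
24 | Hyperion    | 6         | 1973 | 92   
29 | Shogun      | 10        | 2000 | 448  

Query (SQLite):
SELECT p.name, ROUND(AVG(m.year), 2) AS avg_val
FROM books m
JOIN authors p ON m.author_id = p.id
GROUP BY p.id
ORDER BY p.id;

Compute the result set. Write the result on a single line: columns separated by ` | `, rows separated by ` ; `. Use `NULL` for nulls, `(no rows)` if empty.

Alice | 2013 ; Uma | 1984.2 ; Hank | 1999.5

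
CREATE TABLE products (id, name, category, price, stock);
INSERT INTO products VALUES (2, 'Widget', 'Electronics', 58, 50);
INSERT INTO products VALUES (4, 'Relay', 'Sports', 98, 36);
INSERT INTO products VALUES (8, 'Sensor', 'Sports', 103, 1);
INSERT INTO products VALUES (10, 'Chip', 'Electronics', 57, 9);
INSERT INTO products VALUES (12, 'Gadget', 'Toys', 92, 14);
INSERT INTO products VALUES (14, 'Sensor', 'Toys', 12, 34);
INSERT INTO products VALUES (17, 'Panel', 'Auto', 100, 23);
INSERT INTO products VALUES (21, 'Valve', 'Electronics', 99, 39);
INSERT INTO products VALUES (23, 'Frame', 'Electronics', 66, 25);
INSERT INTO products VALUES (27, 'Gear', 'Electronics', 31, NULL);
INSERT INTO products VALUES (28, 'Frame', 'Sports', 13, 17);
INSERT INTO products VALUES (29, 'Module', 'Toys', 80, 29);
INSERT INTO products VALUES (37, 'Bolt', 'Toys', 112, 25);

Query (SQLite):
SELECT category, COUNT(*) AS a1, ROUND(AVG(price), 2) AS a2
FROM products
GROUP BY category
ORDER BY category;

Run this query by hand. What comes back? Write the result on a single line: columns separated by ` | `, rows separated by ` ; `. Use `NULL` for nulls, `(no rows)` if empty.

Auto | 1 | 100 ; Electronics | 5 | 62.2 ; Sports | 3 | 71.33 ; Toys | 4 | 74

Group products by category.
Per group compute: COUNT(*), ROUND(AVG(price), 2).
  Auto: ids {17} → COUNT(*)=1, ROUND(AVG(price), 2)=100
  Electronics: ids {2, 10, 21, 23, 27} → COUNT(*)=5, ROUND(AVG(price), 2)=62.2
  Sports: ids {4, 8, 28} → COUNT(*)=3, ROUND(AVG(price), 2)=71.33
  Toys: ids {12, 14, 29, 37} → COUNT(*)=4, ROUND(AVG(price), 2)=74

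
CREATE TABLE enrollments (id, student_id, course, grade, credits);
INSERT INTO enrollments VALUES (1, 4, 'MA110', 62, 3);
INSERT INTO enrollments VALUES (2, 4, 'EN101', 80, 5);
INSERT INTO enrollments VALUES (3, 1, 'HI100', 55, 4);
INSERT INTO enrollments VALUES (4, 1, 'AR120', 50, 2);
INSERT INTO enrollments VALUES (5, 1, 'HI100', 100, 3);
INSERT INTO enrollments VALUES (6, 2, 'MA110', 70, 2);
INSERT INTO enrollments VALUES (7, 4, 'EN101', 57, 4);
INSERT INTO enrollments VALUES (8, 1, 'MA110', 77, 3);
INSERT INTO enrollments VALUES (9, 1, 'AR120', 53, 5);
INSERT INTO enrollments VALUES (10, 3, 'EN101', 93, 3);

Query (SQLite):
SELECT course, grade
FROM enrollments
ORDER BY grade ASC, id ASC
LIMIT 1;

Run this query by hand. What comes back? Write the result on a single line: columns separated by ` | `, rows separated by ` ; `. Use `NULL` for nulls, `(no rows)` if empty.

AR120 | 50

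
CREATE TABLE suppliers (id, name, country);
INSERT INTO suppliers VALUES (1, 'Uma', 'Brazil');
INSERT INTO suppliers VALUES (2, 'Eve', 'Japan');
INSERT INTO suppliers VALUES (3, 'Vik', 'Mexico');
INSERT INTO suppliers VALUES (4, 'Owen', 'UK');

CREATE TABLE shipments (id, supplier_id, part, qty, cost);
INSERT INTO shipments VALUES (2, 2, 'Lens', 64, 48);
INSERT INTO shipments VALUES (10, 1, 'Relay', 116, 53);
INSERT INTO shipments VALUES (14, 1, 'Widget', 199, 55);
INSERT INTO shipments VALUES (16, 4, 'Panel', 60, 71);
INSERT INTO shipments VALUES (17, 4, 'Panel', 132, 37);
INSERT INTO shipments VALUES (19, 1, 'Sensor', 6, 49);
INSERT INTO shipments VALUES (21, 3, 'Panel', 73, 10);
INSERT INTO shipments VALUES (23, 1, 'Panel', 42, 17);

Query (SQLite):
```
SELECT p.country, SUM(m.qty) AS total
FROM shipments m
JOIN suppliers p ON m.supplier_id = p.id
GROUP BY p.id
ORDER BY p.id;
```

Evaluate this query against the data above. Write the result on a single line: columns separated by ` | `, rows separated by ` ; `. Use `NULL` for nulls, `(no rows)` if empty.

Join each shipments row to its suppliers via supplier_id.
Group joined rows by suppliers.id; compute SUM(m.qty) per group.
  1: ids {10, 14, 19, 23} → SUM(m.qty)=363
  2: ids {2} → SUM(m.qty)=64
  3: ids {21} → SUM(m.qty)=73
  4: ids {16, 17} → SUM(m.qty)=192

Brazil | 363 ; Japan | 64 ; Mexico | 73 ; UK | 192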